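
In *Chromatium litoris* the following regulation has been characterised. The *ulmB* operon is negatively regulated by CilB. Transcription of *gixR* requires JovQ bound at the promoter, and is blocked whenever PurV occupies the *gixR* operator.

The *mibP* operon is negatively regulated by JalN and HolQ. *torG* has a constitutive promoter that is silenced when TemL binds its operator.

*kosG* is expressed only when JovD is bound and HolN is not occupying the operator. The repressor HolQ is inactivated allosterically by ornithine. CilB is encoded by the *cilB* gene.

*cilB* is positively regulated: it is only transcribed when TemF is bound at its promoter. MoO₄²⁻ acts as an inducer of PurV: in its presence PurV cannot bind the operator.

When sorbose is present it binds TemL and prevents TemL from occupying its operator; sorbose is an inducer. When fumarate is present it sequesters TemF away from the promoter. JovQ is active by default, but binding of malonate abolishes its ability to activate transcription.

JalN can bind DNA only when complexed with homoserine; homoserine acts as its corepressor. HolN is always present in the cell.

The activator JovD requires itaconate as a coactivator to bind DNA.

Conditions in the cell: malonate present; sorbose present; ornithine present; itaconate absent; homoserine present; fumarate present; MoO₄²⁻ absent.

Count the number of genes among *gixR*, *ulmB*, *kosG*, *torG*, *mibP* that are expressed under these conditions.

Malonate is present, so JovQ is inactive.
MoO₄²⁻ is absent, so PurV is active.
With repressor PurV bound, *gixR* is not transcribed.
→ *gixR* is OFF.
Fumarate is present, so TemF is inactive.
Required activator TemF is absent, so *cilB* is not transcribed.
So CilB is not produced.
With no repressor bound, *ulmB* is transcribed.
→ *ulmB* is ON.
HolN is produced constitutively and is active.
Itaconate is absent, so JovD is inactive.
With repressor HolN bound, *kosG* is not transcribed.
→ *kosG* is OFF.
Sorbose is present, so TemL is inactive.
With no repressor bound, *torG* is transcribed.
→ *torG* is ON.
Homoserine is present, so JalN is active.
Ornithine is present, so HolQ is inactive.
With repressor JalN bound, *mibP* is not transcribed.
→ *mibP* is OFF.
2 of the 5 genes are transcribed.

2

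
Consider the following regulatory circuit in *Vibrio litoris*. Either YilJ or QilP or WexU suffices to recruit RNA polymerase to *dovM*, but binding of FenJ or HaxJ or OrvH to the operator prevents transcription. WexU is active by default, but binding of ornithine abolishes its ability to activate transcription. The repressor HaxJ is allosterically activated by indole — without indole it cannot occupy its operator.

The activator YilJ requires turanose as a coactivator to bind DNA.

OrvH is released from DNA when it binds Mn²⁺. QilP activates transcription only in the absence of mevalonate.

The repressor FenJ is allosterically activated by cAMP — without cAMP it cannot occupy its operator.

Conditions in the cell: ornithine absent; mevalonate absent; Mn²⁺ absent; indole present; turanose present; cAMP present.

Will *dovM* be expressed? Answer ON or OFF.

OFF

cAMP is present, so FenJ is active.
Indole is present, so HaxJ is active.
Mn²⁺ is absent, so OrvH is active.
Turanose is present, so YilJ is active.
Mevalonate is absent, so QilP is active.
Ornithine is absent, so WexU is active.
With repressor FenJ bound, *dovM* is not transcribed.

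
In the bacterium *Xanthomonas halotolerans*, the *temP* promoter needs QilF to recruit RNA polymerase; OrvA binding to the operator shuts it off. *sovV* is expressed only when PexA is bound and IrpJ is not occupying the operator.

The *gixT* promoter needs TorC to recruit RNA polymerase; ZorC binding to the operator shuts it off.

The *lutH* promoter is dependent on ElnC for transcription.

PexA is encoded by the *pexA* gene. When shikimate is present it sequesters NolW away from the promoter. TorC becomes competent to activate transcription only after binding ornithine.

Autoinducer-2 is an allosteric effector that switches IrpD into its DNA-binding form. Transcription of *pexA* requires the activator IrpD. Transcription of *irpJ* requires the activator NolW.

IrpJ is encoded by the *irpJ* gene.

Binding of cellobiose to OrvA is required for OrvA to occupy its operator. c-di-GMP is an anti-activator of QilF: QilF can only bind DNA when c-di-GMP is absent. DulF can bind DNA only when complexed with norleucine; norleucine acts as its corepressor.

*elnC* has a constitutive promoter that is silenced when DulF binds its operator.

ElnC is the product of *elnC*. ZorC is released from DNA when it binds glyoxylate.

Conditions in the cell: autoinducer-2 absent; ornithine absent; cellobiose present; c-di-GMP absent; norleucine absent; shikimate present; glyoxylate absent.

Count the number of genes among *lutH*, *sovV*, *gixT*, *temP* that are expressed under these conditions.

1

Norleucine is absent, so DulF is inactive.
With no repressor bound, *elnC* is transcribed.
So ElnC is produced and active.
No repressor is bound and ElnC is active, so *lutH* is transcribed.
→ *lutH* is ON.
Autoinducer-2 is absent, so IrpD is inactive.
Required activator IrpD is absent, so *pexA* is not transcribed.
So PexA is not produced.
Shikimate is present, so NolW is inactive.
Required activator NolW is absent, so *irpJ* is not transcribed.
So IrpJ is not produced.
Required activator PexA is absent, so *sovV* is not transcribed.
→ *sovV* is OFF.
Ornithine is absent, so TorC is inactive.
Glyoxylate is absent, so ZorC is active.
With repressor ZorC bound, *gixT* is not transcribed.
→ *gixT* is OFF.
Cellobiose is present, so OrvA is active.
c-di-GMP is absent, so QilF is active.
With repressor OrvA bound, *temP* is not transcribed.
→ *temP* is OFF.
1 of the 4 genes is transcribed.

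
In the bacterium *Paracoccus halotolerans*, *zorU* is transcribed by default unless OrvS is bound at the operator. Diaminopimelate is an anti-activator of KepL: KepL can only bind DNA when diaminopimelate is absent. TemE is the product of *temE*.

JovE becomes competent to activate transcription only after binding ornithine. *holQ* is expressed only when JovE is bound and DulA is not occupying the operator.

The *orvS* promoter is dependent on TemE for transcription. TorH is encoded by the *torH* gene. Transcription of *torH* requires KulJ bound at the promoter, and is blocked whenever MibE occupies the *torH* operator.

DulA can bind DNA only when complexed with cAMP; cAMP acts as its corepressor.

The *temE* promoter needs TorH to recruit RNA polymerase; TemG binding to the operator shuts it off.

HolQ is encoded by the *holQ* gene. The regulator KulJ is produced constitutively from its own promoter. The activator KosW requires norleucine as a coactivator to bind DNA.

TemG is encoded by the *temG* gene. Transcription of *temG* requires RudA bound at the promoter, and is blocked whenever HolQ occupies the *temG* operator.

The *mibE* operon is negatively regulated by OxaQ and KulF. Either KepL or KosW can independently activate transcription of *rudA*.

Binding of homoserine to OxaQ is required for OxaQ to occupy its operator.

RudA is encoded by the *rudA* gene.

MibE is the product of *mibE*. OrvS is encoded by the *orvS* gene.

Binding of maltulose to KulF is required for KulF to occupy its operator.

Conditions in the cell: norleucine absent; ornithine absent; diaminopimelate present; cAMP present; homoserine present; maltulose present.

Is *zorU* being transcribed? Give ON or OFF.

OFF

Diaminopimelate is present, so KepL is inactive.
Norleucine is absent, so KosW is inactive.
No activator is available at the *rudA* promoter, so *rudA* is not transcribed.
So RudA is not produced.
Ornithine is absent, so JovE is inactive.
cAMP is present, so DulA is active.
With repressor DulA bound, *holQ* is not transcribed.
So HolQ is not produced.
Required activator RudA is absent, so *temG* is not transcribed.
So TemG is not produced.
Homoserine is present, so OxaQ is active.
Maltulose is present, so KulF is active.
With repressor OxaQ bound, *mibE* is not transcribed.
So MibE is not produced.
KulJ is produced constitutively and is active.
No repressor is bound and KulJ is active, so *torH* is transcribed.
So TorH is produced and active.
No repressor is bound and TorH is active, so *temE* is transcribed.
So TemE is produced and active.
No repressor is bound and TemE is active, so *orvS* is transcribed.
So OrvS is produced and active.
With repressor OrvS bound, *zorU* is not transcribed.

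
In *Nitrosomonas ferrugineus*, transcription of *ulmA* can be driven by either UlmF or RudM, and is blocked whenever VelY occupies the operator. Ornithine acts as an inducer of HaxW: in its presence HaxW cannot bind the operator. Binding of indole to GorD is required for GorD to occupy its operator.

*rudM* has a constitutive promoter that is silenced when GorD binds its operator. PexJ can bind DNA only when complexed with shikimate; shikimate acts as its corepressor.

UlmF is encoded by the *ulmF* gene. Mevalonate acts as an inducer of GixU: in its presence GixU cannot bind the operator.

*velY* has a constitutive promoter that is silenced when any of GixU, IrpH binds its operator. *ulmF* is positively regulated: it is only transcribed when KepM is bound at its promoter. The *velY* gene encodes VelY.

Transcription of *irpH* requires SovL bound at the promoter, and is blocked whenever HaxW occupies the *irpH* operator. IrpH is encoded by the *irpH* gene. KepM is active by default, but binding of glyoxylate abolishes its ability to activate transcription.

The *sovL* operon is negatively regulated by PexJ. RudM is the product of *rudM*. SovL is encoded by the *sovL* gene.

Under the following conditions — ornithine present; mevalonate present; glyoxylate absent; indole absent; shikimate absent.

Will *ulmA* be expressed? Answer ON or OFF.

ON

Glyoxylate is absent, so KepM is active.
No repressor is bound and KepM is active, so *ulmF* is transcribed.
So UlmF is produced and active.
Indole is absent, so GorD is inactive.
With no repressor bound, *rudM* is transcribed.
So RudM is produced and active.
Mevalonate is present, so GixU is inactive.
Ornithine is present, so HaxW is inactive.
Shikimate is absent, so PexJ is inactive.
With no repressor bound, *sovL* is transcribed.
So SovL is produced and active.
No repressor is bound and SovL is active, so *irpH* is transcribed.
So IrpH is produced and active.
With repressor IrpH bound, *velY* is not transcribed.
So VelY is not produced.
Activator UlmF is present, so *ulmA* is transcribed.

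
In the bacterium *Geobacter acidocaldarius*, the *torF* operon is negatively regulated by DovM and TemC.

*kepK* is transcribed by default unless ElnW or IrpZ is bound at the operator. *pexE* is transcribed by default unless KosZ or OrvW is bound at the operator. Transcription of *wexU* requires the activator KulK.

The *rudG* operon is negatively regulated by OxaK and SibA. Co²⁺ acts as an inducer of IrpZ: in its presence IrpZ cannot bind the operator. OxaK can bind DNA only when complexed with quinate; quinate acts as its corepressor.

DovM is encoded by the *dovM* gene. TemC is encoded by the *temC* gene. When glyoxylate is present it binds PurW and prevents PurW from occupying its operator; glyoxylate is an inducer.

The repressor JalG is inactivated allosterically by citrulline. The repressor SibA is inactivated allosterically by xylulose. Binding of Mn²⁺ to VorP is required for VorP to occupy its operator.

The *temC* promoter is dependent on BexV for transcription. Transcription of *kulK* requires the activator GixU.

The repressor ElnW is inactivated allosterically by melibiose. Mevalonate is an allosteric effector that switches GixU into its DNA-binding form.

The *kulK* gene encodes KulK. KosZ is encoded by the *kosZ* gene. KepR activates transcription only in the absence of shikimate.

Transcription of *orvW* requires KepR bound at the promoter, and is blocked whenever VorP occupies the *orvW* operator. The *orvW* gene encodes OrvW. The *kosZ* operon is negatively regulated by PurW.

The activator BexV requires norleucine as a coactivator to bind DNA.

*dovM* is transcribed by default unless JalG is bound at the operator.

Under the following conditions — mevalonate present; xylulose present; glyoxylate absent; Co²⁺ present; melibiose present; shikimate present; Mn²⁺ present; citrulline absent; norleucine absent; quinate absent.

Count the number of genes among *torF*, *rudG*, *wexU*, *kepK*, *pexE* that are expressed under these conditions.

Citrulline is absent, so JalG is active.
With repressor JalG bound, *dovM* is not transcribed.
So DovM is not produced.
Norleucine is absent, so BexV is inactive.
Required activator BexV is absent, so *temC* is not transcribed.
So TemC is not produced.
With no repressor bound, *torF* is transcribed.
→ *torF* is ON.
Quinate is absent, so OxaK is inactive.
Xylulose is present, so SibA is inactive.
With no repressor bound, *rudG* is transcribed.
→ *rudG* is ON.
Mevalonate is present, so GixU is active.
No repressor is bound and GixU is active, so *kulK* is transcribed.
So KulK is produced and active.
No repressor is bound and KulK is active, so *wexU* is transcribed.
→ *wexU* is ON.
Melibiose is present, so ElnW is inactive.
Co²⁺ is present, so IrpZ is inactive.
With no repressor bound, *kepK* is transcribed.
→ *kepK* is ON.
Glyoxylate is absent, so PurW is active.
With repressor PurW bound, *kosZ* is not transcribed.
So KosZ is not produced.
Mn²⁺ is present, so VorP is active.
Shikimate is present, so KepR is inactive.
With repressor VorP bound, *orvW* is not transcribed.
So OrvW is not produced.
With no repressor bound, *pexE* is transcribed.
→ *pexE* is ON.
5 of the 5 genes are transcribed.

5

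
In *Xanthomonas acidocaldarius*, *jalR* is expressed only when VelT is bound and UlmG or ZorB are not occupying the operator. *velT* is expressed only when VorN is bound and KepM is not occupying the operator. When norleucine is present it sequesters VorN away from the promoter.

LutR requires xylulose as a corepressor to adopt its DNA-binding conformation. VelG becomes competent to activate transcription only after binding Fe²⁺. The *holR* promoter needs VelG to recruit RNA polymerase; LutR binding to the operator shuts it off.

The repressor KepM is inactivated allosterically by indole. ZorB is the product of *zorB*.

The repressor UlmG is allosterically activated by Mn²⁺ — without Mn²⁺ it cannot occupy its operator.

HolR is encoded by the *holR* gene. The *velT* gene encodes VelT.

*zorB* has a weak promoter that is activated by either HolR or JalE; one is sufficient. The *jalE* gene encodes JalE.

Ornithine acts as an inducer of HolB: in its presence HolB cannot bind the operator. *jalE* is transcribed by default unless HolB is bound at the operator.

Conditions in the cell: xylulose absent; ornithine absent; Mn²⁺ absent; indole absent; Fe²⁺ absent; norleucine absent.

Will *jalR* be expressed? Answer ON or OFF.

OFF

Mn²⁺ is absent, so UlmG is inactive.
Indole is absent, so KepM is active.
Norleucine is absent, so VorN is active.
With repressor KepM bound, *velT* is not transcribed.
So VelT is not produced.
Fe²⁺ is absent, so VelG is inactive.
Xylulose is absent, so LutR is inactive.
Required activator VelG is absent, so *holR* is not transcribed.
So HolR is not produced.
Ornithine is absent, so HolB is active.
With repressor HolB bound, *jalE* is not transcribed.
So JalE is not produced.
No activator is available at the *zorB* promoter, so *zorB* is not transcribed.
So ZorB is not produced.
Required activator VelT is absent, so *jalR* is not transcribed.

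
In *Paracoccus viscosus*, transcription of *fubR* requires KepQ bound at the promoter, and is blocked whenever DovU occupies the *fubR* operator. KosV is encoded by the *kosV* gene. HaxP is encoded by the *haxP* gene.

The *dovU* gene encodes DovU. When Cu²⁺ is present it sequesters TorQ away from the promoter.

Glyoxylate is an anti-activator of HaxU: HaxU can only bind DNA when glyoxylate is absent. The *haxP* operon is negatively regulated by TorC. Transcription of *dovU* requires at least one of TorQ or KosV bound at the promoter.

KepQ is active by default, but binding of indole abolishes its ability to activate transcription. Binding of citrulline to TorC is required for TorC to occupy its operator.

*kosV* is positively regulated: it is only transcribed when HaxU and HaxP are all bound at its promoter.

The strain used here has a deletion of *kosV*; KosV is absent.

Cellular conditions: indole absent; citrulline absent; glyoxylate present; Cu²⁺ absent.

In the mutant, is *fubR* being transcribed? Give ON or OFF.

Indole is absent, so KepQ is active.
Cu²⁺ is absent, so TorQ is active.
KosV is non-functional in this strain, so it has no effect.
Activator TorQ is present, so *dovU* is transcribed.
So DovU is produced and active.
With repressor DovU bound, *fubR* is not transcribed.

OFF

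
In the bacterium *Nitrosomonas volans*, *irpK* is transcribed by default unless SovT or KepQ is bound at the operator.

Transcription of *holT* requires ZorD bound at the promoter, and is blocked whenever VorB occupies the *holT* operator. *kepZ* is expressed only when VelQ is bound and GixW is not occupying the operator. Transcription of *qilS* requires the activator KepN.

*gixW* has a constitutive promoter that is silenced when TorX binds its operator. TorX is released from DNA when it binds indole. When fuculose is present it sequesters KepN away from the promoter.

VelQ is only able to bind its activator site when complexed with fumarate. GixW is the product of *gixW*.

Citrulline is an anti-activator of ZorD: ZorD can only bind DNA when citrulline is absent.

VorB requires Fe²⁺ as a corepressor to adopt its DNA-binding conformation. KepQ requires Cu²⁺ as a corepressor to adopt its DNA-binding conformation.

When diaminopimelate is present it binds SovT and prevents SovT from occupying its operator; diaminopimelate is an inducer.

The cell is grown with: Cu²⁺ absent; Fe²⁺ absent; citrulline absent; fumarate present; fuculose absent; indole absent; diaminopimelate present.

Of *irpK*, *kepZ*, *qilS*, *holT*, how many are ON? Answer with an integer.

4

Diaminopimelate is present, so SovT is inactive.
Cu²⁺ is absent, so KepQ is inactive.
With no repressor bound, *irpK* is transcribed.
→ *irpK* is ON.
Fumarate is present, so VelQ is active.
Indole is absent, so TorX is active.
With repressor TorX bound, *gixW* is not transcribed.
So GixW is not produced.
No repressor is bound and VelQ is active, so *kepZ* is transcribed.
→ *kepZ* is ON.
Fuculose is absent, so KepN is active.
No repressor is bound and KepN is active, so *qilS* is transcribed.
→ *qilS* is ON.
Citrulline is absent, so ZorD is active.
Fe²⁺ is absent, so VorB is inactive.
No repressor is bound and ZorD is active, so *holT* is transcribed.
→ *holT* is ON.
4 of the 4 genes are transcribed.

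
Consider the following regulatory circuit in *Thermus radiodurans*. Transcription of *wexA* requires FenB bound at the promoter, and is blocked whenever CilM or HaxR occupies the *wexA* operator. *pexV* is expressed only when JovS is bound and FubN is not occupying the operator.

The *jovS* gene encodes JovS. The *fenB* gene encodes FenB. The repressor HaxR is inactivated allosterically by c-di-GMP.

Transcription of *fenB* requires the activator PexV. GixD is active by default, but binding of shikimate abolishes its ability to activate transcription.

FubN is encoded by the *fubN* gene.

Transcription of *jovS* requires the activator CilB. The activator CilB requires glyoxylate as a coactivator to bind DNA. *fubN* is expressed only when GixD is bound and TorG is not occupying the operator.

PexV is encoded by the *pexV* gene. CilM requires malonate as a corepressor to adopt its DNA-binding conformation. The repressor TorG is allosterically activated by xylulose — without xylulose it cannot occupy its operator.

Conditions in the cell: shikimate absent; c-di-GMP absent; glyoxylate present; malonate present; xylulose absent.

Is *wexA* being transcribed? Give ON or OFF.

Malonate is present, so CilM is active.
Shikimate is absent, so GixD is active.
Xylulose is absent, so TorG is inactive.
No repressor is bound and GixD is active, so *fubN* is transcribed.
So FubN is produced and active.
Glyoxylate is present, so CilB is active.
No repressor is bound and CilB is active, so *jovS* is transcribed.
So JovS is produced and active.
With repressor FubN bound, *pexV* is not transcribed.
So PexV is not produced.
Required activator PexV is absent, so *fenB* is not transcribed.
So FenB is not produced.
c-di-GMP is absent, so HaxR is active.
With repressor CilM bound, *wexA* is not transcribed.

OFF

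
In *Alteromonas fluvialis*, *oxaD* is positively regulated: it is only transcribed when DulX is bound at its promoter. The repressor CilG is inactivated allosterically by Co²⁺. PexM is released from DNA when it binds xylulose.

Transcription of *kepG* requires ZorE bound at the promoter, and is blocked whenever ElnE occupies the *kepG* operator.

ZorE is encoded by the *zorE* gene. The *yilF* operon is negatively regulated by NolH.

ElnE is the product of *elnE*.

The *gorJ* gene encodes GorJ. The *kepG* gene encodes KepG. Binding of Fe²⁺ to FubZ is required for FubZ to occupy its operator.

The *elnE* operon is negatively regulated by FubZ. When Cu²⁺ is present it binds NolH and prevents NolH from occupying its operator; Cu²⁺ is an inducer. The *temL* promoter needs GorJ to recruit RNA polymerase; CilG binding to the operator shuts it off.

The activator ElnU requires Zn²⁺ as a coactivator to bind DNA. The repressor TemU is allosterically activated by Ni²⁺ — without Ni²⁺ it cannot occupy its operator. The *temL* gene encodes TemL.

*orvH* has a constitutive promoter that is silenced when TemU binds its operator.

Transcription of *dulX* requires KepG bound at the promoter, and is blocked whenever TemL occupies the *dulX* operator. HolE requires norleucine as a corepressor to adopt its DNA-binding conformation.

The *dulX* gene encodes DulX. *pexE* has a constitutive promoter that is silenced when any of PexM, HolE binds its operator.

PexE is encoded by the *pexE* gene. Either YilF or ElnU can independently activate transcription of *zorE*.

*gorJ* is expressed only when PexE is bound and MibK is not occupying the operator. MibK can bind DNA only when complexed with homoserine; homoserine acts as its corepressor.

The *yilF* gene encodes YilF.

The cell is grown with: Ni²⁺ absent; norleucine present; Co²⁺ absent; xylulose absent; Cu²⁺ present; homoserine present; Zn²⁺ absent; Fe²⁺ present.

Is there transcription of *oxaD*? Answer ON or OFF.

Cu²⁺ is present, so NolH is inactive.
With no repressor bound, *yilF* is transcribed.
So YilF is produced and active.
Zn²⁺ is absent, so ElnU is inactive.
Activator YilF is present, so *zorE* is transcribed.
So ZorE is produced and active.
Fe²⁺ is present, so FubZ is active.
With repressor FubZ bound, *elnE* is not transcribed.
So ElnE is not produced.
No repressor is bound and ZorE is active, so *kepG* is transcribed.
So KepG is produced and active.
Co²⁺ is absent, so CilG is active.
Xylulose is absent, so PexM is active.
Norleucine is present, so HolE is active.
With repressor PexM bound, *pexE* is not transcribed.
So PexE is not produced.
Homoserine is present, so MibK is active.
With repressor MibK bound, *gorJ* is not transcribed.
So GorJ is not produced.
With repressor CilG bound, *temL* is not transcribed.
So TemL is not produced.
No repressor is bound and KepG is active, so *dulX* is transcribed.
So DulX is produced and active.
No repressor is bound and DulX is active, so *oxaD* is transcribed.

ON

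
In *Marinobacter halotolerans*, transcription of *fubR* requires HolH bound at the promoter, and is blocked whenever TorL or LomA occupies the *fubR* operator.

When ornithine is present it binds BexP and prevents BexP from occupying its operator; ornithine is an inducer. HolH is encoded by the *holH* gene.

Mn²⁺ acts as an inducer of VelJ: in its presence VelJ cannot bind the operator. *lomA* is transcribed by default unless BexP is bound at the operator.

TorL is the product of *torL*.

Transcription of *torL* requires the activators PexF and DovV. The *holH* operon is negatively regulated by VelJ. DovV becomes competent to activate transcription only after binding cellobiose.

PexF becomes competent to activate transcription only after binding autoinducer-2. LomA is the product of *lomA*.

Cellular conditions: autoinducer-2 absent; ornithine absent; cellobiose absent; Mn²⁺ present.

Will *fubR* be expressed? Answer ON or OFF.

ON

Autoinducer-2 is absent, so PexF is inactive.
Cellobiose is absent, so DovV is inactive.
Required activator PexF is absent, so *torL* is not transcribed.
So TorL is not produced.
Ornithine is absent, so BexP is active.
With repressor BexP bound, *lomA* is not transcribed.
So LomA is not produced.
Mn²⁺ is present, so VelJ is inactive.
With no repressor bound, *holH* is transcribed.
So HolH is produced and active.
No repressor is bound and HolH is active, so *fubR* is transcribed.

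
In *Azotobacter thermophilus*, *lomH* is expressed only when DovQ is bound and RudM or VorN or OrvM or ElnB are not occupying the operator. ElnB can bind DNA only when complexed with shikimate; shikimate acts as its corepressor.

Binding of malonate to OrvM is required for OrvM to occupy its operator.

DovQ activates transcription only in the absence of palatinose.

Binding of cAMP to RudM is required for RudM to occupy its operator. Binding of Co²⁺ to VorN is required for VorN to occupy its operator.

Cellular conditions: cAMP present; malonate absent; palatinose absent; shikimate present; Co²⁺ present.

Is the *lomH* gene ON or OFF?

cAMP is present, so RudM is active.
Co²⁺ is present, so VorN is active.
Malonate is absent, so OrvM is inactive.
Palatinose is absent, so DovQ is active.
Shikimate is present, so ElnB is active.
With repressor RudM bound, *lomH* is not transcribed.

OFF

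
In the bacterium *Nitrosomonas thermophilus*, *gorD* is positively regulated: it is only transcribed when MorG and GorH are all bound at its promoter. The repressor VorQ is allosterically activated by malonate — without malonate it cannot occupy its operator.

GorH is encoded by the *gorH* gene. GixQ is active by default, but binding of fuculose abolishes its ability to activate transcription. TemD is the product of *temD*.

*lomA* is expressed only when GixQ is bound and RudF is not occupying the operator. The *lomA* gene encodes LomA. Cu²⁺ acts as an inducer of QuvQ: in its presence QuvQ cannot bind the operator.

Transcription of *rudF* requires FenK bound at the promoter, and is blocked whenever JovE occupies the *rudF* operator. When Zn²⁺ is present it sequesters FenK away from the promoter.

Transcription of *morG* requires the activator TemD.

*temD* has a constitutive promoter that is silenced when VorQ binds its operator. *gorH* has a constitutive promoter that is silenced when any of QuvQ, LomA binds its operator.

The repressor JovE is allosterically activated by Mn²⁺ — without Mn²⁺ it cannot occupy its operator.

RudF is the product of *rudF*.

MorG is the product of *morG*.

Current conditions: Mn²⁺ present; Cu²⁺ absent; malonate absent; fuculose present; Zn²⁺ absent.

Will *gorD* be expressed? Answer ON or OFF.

Malonate is absent, so VorQ is inactive.
With no repressor bound, *temD* is transcribed.
So TemD is produced and active.
No repressor is bound and TemD is active, so *morG* is transcribed.
So MorG is produced and active.
Cu²⁺ is absent, so QuvQ is active.
Mn²⁺ is present, so JovE is active.
Zn²⁺ is absent, so FenK is active.
With repressor JovE bound, *rudF* is not transcribed.
So RudF is not produced.
Fuculose is present, so GixQ is inactive.
Required activator GixQ is absent, so *lomA* is not transcribed.
So LomA is not produced.
With repressor QuvQ bound, *gorH* is not transcribed.
So GorH is not produced.
Required activator GorH is absent, so *gorD* is not transcribed.

OFF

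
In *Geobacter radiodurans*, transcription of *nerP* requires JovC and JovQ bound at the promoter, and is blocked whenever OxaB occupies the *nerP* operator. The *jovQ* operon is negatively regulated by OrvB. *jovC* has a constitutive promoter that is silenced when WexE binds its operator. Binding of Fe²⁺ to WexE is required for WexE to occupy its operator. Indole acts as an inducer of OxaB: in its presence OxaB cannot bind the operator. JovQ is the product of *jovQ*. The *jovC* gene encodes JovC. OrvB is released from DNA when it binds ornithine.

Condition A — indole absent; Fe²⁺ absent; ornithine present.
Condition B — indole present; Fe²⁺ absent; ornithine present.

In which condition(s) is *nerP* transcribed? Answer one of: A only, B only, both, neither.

B only

Condition A:
Indole is absent, so OxaB is active.
Fe²⁺ is absent, so WexE is inactive.
With no repressor bound, *jovC* is transcribed.
So JovC is produced and active.
Ornithine is present, so OrvB is inactive.
With no repressor bound, *jovQ* is transcribed.
So JovQ is produced and active.
With repressor OxaB bound, *nerP* is not transcribed.
→ *nerP* is OFF in A.
Condition B:
Indole is present, so OxaB is inactive.
Fe²⁺ is absent, so WexE is inactive.
With no repressor bound, *jovC* is transcribed.
So JovC is produced and active.
Ornithine is present, so OrvB is inactive.
With no repressor bound, *jovQ* is transcribed.
So JovQ is produced and active.
No repressor is bound and JovC and JovQ are active, so *nerP* is transcribed.
→ *nerP* is ON in B.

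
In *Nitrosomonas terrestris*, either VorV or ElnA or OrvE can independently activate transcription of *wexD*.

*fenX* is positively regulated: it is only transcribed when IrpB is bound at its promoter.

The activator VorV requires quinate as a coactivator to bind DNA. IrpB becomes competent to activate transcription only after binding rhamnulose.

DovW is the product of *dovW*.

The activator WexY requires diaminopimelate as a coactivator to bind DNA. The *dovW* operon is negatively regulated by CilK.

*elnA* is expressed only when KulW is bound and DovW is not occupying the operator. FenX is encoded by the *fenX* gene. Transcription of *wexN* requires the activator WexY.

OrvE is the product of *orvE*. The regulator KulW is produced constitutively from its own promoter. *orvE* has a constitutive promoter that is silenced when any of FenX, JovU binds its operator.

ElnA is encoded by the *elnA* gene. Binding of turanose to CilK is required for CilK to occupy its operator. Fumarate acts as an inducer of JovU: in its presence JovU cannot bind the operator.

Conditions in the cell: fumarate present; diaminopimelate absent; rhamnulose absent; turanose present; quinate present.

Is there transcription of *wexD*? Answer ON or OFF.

Quinate is present, so VorV is active.
KulW is produced constitutively and is active.
Turanose is present, so CilK is active.
With repressor CilK bound, *dovW* is not transcribed.
So DovW is not produced.
No repressor is bound and KulW is active, so *elnA* is transcribed.
So ElnA is produced and active.
Rhamnulose is absent, so IrpB is inactive.
Required activator IrpB is absent, so *fenX* is not transcribed.
So FenX is not produced.
Fumarate is present, so JovU is inactive.
With no repressor bound, *orvE* is transcribed.
So OrvE is produced and active.
Activator VorV is present, so *wexD* is transcribed.

ON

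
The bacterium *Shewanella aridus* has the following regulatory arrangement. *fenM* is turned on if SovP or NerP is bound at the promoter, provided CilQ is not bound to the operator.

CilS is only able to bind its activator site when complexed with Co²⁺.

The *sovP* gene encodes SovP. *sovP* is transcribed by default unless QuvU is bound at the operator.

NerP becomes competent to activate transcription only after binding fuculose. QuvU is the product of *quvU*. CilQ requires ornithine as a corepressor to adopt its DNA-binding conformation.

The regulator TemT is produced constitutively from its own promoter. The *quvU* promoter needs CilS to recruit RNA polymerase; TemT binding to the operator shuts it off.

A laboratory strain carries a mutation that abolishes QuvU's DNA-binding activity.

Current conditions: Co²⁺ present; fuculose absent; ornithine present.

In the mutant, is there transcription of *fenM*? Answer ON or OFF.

QuvU is non-functional in this strain, so it has no effect.
With no repressor bound, *sovP* is transcribed.
So SovP is produced and active.
Fuculose is absent, so NerP is inactive.
Ornithine is present, so CilQ is active.
With repressor CilQ bound, *fenM* is not transcribed.

OFF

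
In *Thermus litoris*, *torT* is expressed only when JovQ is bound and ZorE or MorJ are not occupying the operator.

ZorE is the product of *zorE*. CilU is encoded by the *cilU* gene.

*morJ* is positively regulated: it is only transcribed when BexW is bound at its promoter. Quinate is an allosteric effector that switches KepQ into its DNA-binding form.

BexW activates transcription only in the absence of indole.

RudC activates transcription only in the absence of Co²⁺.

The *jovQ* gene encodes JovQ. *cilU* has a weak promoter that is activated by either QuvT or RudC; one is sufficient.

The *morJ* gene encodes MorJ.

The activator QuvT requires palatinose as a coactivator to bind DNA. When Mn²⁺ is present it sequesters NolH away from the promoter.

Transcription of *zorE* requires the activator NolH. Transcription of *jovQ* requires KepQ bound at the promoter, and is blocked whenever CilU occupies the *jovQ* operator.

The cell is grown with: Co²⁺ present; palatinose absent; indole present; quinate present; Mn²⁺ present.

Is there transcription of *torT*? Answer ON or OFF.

Mn²⁺ is present, so NolH is inactive.
Required activator NolH is absent, so *zorE* is not transcribed.
So ZorE is not produced.
Indole is present, so BexW is inactive.
Required activator BexW is absent, so *morJ* is not transcribed.
So MorJ is not produced.
Palatinose is absent, so QuvT is inactive.
Co²⁺ is present, so RudC is inactive.
No activator is available at the *cilU* promoter, so *cilU* is not transcribed.
So CilU is not produced.
Quinate is present, so KepQ is active.
No repressor is bound and KepQ is active, so *jovQ* is transcribed.
So JovQ is produced and active.
No repressor is bound and JovQ is active, so *torT* is transcribed.

ON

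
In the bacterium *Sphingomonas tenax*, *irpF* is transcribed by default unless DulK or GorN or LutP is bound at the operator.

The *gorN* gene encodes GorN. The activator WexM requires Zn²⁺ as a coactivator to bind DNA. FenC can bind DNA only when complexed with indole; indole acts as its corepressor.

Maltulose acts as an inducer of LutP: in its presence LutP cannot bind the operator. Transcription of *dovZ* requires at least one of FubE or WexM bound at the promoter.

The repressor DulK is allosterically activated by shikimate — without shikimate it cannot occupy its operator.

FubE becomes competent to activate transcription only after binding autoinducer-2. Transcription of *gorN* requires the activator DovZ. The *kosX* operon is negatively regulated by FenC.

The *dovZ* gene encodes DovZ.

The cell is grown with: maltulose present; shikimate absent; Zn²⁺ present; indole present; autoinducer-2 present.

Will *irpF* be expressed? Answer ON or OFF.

OFF

Shikimate is absent, so DulK is inactive.
Autoinducer-2 is present, so FubE is active.
Zn²⁺ is present, so WexM is active.
Activator FubE is present, so *dovZ* is transcribed.
So DovZ is produced and active.
No repressor is bound and DovZ is active, so *gorN* is transcribed.
So GorN is produced and active.
Maltulose is present, so LutP is inactive.
With repressor GorN bound, *irpF* is not transcribed.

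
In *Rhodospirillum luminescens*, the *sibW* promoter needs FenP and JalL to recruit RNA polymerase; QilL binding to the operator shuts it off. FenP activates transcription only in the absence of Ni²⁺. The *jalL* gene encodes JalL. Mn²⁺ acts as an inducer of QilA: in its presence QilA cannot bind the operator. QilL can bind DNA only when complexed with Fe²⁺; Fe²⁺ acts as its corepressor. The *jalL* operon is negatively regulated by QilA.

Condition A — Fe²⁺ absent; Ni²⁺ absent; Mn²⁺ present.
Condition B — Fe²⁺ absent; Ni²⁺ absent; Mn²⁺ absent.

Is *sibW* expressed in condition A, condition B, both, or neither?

Condition A:
Fe²⁺ is absent, so QilL is inactive.
Ni²⁺ is absent, so FenP is active.
Mn²⁺ is present, so QilA is inactive.
With no repressor bound, *jalL* is transcribed.
So JalL is produced and active.
No repressor is bound and FenP and JalL are active, so *sibW* is transcribed.
→ *sibW* is ON in A.
Condition B:
Fe²⁺ is absent, so QilL is inactive.
Ni²⁺ is absent, so FenP is active.
Mn²⁺ is absent, so QilA is active.
With repressor QilA bound, *jalL* is not transcribed.
So JalL is not produced.
Required activator JalL is absent, so *sibW* is not transcribed.
→ *sibW* is OFF in B.

A only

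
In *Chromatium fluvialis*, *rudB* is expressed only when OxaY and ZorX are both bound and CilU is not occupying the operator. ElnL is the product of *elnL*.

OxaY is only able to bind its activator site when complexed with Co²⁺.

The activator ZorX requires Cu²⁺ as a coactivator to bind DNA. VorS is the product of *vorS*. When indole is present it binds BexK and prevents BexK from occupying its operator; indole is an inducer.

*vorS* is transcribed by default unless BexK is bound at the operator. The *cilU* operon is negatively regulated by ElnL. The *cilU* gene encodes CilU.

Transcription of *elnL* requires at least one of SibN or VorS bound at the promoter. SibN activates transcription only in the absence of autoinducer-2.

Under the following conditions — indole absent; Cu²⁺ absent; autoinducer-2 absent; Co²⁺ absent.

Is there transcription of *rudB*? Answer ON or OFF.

Autoinducer-2 is absent, so SibN is active.
Indole is absent, so BexK is active.
With repressor BexK bound, *vorS* is not transcribed.
So VorS is not produced.
Activator SibN is present, so *elnL* is transcribed.
So ElnL is produced and active.
With repressor ElnL bound, *cilU* is not transcribed.
So CilU is not produced.
Co²⁺ is absent, so OxaY is inactive.
Cu²⁺ is absent, so ZorX is inactive.
Required activator OxaY is absent, so *rudB* is not transcribed.

OFF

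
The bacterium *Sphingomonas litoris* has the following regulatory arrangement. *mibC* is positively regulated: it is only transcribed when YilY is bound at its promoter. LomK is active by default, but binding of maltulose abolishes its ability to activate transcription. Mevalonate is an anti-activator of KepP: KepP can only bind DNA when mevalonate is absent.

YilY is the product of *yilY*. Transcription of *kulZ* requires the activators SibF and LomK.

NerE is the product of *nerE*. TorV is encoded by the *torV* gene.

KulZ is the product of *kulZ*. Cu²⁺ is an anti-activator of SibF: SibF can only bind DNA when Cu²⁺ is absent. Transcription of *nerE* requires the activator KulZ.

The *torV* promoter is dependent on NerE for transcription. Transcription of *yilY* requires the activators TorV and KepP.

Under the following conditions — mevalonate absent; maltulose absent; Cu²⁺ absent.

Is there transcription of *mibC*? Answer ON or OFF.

Cu²⁺ is absent, so SibF is active.
Maltulose is absent, so LomK is active.
No repressor is bound and SibF and LomK are active, so *kulZ* is transcribed.
So KulZ is produced and active.
No repressor is bound and KulZ is active, so *nerE* is transcribed.
So NerE is produced and active.
No repressor is bound and NerE is active, so *torV* is transcribed.
So TorV is produced and active.
Mevalonate is absent, so KepP is active.
No repressor is bound and TorV and KepP are active, so *yilY* is transcribed.
So YilY is produced and active.
No repressor is bound and YilY is active, so *mibC* is transcribed.

ON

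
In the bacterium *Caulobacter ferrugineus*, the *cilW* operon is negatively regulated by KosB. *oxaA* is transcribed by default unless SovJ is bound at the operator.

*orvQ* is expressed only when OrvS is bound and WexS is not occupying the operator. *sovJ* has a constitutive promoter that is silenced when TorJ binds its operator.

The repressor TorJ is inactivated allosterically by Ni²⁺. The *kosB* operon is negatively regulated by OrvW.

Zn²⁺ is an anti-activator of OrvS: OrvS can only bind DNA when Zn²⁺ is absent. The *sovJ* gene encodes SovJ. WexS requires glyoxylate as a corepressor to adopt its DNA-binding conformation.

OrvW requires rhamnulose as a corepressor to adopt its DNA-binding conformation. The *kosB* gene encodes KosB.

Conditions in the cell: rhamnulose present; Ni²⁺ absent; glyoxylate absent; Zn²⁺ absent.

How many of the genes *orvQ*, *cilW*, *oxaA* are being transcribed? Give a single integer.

Zn²⁺ is absent, so OrvS is active.
Glyoxylate is absent, so WexS is inactive.
No repressor is bound and OrvS is active, so *orvQ* is transcribed.
→ *orvQ* is ON.
Rhamnulose is present, so OrvW is active.
With repressor OrvW bound, *kosB* is not transcribed.
So KosB is not produced.
With no repressor bound, *cilW* is transcribed.
→ *cilW* is ON.
Ni²⁺ is absent, so TorJ is active.
With repressor TorJ bound, *sovJ* is not transcribed.
So SovJ is not produced.
With no repressor bound, *oxaA* is transcribed.
→ *oxaA* is ON.
3 of the 3 genes are transcribed.

3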